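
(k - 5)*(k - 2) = k^2 - 7*k + 10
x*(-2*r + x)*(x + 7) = -2*r*x^2 - 14*r*x + x^3 + 7*x^2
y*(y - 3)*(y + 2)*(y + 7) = y^4 + 6*y^3 - 13*y^2 - 42*y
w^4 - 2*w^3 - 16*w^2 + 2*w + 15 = (w - 5)*(w - 1)*(w + 1)*(w + 3)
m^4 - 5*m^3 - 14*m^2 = m^2*(m - 7)*(m + 2)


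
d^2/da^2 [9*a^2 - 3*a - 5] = 18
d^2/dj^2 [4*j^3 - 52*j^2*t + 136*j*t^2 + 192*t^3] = 24*j - 104*t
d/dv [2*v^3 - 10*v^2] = 2*v*(3*v - 10)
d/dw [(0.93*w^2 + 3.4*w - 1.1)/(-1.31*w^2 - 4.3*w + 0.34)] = (0.455*w^2 - 2.2496*w - 3.574)/(1.7161*w^4 + 11.266*w^3 + 17.5992*w^2 - 2.924*w + 0.1156)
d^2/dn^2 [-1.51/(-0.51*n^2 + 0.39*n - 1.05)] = (-0.785502*n^2 + 0.600678*n + 1.51*(1.02*n - 0.39)*(2.04*n - 0.78) - 1.61721)/(0.51*n^2 - 0.39*n + 1.05)^3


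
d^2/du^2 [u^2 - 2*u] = 2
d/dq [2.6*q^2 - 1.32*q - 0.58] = 5.2*q - 1.32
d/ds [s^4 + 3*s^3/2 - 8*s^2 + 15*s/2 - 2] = 4*s^3 + 9*s^2/2 - 16*s + 15/2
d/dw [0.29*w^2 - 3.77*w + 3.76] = 0.58*w - 3.77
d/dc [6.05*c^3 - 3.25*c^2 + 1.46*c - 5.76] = 18.15*c^2 - 6.5*c + 1.46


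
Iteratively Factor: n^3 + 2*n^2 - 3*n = (n + 3)*(n^2 - n) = (n - 1)*(n + 3)*(n)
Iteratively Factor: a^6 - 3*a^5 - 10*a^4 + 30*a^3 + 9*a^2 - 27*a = (a - 3)*(a^5 - 10*a^3 + 9*a) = (a - 3)*(a - 1)*(a^4 + a^3 - 9*a^2 - 9*a) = (a - 3)^2*(a - 1)*(a^3 + 4*a^2 + 3*a) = (a - 3)^2*(a - 1)*(a + 1)*(a^2 + 3*a) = a*(a - 3)^2*(a - 1)*(a + 1)*(a + 3)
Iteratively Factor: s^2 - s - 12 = (s - 4)*(s + 3)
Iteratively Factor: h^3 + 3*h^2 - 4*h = (h)*(h^2 + 3*h - 4) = h*(h + 4)*(h - 1)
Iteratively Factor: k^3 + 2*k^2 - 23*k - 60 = (k - 5)*(k^2 + 7*k + 12) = (k - 5)*(k + 4)*(k + 3)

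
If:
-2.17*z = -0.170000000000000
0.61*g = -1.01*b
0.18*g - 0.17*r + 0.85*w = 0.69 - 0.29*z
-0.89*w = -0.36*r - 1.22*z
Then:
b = 1.44186224177973*w - 2.08751521593532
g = 3.45637765261421 - 2.38734567901235*w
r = 2.47222222222222*w - 0.265488991295443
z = 0.08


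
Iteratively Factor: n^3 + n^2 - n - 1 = (n + 1)*(n^2 - 1) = (n - 1)*(n + 1)*(n + 1)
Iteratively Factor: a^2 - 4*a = (a - 4)*(a)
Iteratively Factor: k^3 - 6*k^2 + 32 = (k - 4)*(k^2 - 2*k - 8) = (k - 4)*(k + 2)*(k - 4)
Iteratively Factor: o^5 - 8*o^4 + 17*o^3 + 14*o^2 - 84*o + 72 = (o - 3)*(o^4 - 5*o^3 + 2*o^2 + 20*o - 24) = (o - 3)*(o - 2)*(o^3 - 3*o^2 - 4*o + 12) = (o - 3)^2*(o - 2)*(o^2 - 4) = (o - 3)^2*(o - 2)*(o + 2)*(o - 2)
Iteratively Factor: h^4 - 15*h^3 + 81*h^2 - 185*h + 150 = (h - 5)*(h^3 - 10*h^2 + 31*h - 30) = (h - 5)^2*(h^2 - 5*h + 6) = (h - 5)^2*(h - 2)*(h - 3)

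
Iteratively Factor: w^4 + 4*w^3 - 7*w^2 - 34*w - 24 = (w + 2)*(w^3 + 2*w^2 - 11*w - 12) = (w - 3)*(w + 2)*(w^2 + 5*w + 4) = (w - 3)*(w + 1)*(w + 2)*(w + 4)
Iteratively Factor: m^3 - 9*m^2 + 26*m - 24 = (m - 2)*(m^2 - 7*m + 12) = (m - 4)*(m - 2)*(m - 3)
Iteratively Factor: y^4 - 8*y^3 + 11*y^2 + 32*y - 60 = (y - 2)*(y^3 - 6*y^2 - y + 30) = (y - 3)*(y - 2)*(y^2 - 3*y - 10) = (y - 3)*(y - 2)*(y + 2)*(y - 5)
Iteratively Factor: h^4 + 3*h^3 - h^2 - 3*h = (h + 3)*(h^3 - h) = (h + 1)*(h + 3)*(h^2 - h) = h*(h + 1)*(h + 3)*(h - 1)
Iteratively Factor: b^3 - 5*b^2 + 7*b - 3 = (b - 1)*(b^2 - 4*b + 3) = (b - 3)*(b - 1)*(b - 1)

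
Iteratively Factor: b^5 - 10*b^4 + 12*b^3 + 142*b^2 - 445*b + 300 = (b + 4)*(b^4 - 14*b^3 + 68*b^2 - 130*b + 75) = (b - 5)*(b + 4)*(b^3 - 9*b^2 + 23*b - 15) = (b - 5)*(b - 1)*(b + 4)*(b^2 - 8*b + 15) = (b - 5)^2*(b - 1)*(b + 4)*(b - 3)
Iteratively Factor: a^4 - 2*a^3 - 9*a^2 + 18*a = (a + 3)*(a^3 - 5*a^2 + 6*a) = a*(a + 3)*(a^2 - 5*a + 6) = a*(a - 2)*(a + 3)*(a - 3)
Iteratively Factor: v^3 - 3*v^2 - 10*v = (v - 5)*(v^2 + 2*v) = v*(v - 5)*(v + 2)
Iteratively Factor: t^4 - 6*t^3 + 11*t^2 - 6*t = (t - 2)*(t^3 - 4*t^2 + 3*t) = (t - 3)*(t - 2)*(t^2 - t) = t*(t - 3)*(t - 2)*(t - 1)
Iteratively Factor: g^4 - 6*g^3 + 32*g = (g + 2)*(g^3 - 8*g^2 + 16*g) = (g - 4)*(g + 2)*(g^2 - 4*g) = g*(g - 4)*(g + 2)*(g - 4)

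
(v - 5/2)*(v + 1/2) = v^2 - 2*v - 5/4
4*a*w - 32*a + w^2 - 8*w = (4*a + w)*(w - 8)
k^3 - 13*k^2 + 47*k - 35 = (k - 7)*(k - 5)*(k - 1)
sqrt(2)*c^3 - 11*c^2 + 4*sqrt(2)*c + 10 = (c - 5*sqrt(2))*(c - sqrt(2))*(sqrt(2)*c + 1)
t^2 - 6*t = t*(t - 6)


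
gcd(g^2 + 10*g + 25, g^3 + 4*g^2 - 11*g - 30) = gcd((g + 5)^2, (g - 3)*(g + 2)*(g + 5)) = g + 5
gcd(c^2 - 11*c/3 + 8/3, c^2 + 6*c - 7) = c - 1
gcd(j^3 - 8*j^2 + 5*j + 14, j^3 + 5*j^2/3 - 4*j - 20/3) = j - 2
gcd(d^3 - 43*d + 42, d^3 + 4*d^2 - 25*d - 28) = d + 7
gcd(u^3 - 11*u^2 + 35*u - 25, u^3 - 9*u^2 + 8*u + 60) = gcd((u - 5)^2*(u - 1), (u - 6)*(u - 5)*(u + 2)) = u - 5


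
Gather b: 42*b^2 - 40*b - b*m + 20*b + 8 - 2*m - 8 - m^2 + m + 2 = 42*b^2 + b*(-m - 20) - m^2 - m + 2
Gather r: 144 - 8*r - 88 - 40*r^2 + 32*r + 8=-40*r^2 + 24*r + 64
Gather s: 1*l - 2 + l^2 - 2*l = l^2 - l - 2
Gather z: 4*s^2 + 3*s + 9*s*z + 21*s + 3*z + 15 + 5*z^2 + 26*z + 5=4*s^2 + 24*s + 5*z^2 + z*(9*s + 29) + 20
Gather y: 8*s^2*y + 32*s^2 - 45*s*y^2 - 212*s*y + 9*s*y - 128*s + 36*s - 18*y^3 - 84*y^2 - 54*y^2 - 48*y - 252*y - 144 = 32*s^2 - 92*s - 18*y^3 + y^2*(-45*s - 138) + y*(8*s^2 - 203*s - 300) - 144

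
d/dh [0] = 0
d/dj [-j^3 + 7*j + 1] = 7 - 3*j^2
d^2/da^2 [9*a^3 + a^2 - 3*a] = 54*a + 2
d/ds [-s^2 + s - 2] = 1 - 2*s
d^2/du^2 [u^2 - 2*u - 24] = 2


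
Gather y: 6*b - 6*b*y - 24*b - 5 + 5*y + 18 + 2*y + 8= -18*b + y*(7 - 6*b) + 21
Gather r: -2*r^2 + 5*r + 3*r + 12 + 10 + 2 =-2*r^2 + 8*r + 24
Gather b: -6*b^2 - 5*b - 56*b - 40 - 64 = -6*b^2 - 61*b - 104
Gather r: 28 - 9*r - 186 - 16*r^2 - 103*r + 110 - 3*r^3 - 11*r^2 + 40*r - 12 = -3*r^3 - 27*r^2 - 72*r - 60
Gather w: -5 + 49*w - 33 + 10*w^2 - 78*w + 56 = 10*w^2 - 29*w + 18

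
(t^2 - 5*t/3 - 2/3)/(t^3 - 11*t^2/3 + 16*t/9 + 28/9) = 3*(3*t + 1)/(9*t^2 - 15*t - 14)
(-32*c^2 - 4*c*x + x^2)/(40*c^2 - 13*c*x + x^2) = (4*c + x)/(-5*c + x)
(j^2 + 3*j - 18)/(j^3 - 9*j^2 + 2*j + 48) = (j + 6)/(j^2 - 6*j - 16)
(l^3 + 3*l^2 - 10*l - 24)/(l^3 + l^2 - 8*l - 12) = (l + 4)/(l + 2)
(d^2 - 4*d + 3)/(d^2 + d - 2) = (d - 3)/(d + 2)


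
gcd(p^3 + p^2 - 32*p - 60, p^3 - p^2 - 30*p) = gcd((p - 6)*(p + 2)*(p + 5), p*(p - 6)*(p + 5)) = p^2 - p - 30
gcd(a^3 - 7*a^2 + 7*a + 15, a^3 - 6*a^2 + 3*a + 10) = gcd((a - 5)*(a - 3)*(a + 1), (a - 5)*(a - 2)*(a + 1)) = a^2 - 4*a - 5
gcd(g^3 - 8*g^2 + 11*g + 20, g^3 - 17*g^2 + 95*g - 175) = g - 5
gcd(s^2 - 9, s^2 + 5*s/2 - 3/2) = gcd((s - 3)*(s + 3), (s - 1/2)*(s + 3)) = s + 3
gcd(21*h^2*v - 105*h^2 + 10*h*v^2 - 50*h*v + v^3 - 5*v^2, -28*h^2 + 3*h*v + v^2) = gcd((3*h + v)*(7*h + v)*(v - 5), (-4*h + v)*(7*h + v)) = 7*h + v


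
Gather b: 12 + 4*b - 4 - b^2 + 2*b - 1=-b^2 + 6*b + 7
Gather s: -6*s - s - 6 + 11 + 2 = 7 - 7*s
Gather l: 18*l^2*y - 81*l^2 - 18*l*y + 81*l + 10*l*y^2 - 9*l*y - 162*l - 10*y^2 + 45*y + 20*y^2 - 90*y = l^2*(18*y - 81) + l*(10*y^2 - 27*y - 81) + 10*y^2 - 45*y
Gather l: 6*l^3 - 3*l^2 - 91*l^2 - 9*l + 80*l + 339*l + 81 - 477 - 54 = 6*l^3 - 94*l^2 + 410*l - 450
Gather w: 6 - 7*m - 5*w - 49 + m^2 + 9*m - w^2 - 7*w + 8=m^2 + 2*m - w^2 - 12*w - 35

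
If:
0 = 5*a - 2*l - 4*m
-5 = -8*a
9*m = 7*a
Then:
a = 5/8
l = 85/144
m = 35/72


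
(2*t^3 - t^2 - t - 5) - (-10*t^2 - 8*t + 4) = 2*t^3 + 9*t^2 + 7*t - 9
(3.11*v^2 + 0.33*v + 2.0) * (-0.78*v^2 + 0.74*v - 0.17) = -2.4258*v^4 + 2.044*v^3 - 1.8445*v^2 + 1.4239*v - 0.34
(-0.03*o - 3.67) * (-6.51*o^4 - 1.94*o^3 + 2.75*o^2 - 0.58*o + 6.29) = 0.1953*o^5 + 23.9499*o^4 + 7.0373*o^3 - 10.0751*o^2 + 1.9399*o - 23.0843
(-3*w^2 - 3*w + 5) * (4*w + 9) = -12*w^3 - 39*w^2 - 7*w + 45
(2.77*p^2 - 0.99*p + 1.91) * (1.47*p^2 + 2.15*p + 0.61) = 4.0719*p^4 + 4.5002*p^3 + 2.3689*p^2 + 3.5026*p + 1.1651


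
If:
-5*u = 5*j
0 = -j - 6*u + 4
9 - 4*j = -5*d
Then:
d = -61/25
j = -4/5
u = 4/5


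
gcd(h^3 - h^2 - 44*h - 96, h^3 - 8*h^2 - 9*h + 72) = h^2 - 5*h - 24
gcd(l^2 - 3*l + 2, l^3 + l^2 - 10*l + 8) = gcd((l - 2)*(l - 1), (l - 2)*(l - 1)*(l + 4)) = l^2 - 3*l + 2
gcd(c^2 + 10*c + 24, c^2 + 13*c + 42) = c + 6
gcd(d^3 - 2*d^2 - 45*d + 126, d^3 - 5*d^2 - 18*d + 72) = d^2 - 9*d + 18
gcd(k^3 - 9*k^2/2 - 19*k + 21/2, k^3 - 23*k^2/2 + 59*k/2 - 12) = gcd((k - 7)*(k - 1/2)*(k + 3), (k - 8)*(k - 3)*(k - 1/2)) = k - 1/2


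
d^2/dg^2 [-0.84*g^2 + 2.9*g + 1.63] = -1.68000000000000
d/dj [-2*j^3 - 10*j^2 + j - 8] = -6*j^2 - 20*j + 1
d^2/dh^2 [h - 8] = 0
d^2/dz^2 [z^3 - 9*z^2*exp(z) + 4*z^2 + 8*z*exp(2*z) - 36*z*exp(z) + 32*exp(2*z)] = -9*z^2*exp(z) + 32*z*exp(2*z) - 72*z*exp(z) + 6*z + 160*exp(2*z) - 90*exp(z) + 8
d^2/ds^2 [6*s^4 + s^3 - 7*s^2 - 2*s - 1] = 72*s^2 + 6*s - 14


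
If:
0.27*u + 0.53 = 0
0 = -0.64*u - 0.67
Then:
No Solution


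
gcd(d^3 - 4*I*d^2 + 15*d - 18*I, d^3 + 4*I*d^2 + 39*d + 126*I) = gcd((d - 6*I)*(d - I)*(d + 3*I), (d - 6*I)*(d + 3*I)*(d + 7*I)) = d^2 - 3*I*d + 18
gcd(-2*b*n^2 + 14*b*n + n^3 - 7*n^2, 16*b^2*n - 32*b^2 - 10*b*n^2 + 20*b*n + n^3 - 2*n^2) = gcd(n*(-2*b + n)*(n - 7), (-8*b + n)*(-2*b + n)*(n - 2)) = 2*b - n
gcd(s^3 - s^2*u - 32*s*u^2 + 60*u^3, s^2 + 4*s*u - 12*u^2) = s^2 + 4*s*u - 12*u^2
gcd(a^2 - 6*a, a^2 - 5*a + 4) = 1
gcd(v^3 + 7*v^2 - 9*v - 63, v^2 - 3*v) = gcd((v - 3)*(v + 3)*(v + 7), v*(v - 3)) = v - 3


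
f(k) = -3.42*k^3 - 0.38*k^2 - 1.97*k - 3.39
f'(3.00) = -96.59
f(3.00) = -105.06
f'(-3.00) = -92.03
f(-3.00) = 91.44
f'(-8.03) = -657.44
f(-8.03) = 1758.74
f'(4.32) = -196.73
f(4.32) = -294.72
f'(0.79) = -8.97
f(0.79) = -6.87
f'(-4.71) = -226.00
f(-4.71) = 354.80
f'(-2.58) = -68.30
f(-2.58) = 57.90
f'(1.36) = -21.98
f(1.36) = -15.37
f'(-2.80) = -80.28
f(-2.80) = 74.22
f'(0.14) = -2.28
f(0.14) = -3.68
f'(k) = -10.26*k^2 - 0.76*k - 1.97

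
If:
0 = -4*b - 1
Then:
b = -1/4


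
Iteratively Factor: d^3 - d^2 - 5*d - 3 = (d + 1)*(d^2 - 2*d - 3) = (d - 3)*(d + 1)*(d + 1)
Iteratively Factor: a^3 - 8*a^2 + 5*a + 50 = (a + 2)*(a^2 - 10*a + 25) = (a - 5)*(a + 2)*(a - 5)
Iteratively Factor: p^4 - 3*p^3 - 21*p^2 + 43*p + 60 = (p - 5)*(p^3 + 2*p^2 - 11*p - 12) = (p - 5)*(p - 3)*(p^2 + 5*p + 4) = (p - 5)*(p - 3)*(p + 4)*(p + 1)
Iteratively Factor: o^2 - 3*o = (o)*(o - 3)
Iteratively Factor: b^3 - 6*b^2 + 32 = (b + 2)*(b^2 - 8*b + 16) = (b - 4)*(b + 2)*(b - 4)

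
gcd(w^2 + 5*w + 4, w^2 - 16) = w + 4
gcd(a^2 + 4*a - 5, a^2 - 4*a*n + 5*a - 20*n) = a + 5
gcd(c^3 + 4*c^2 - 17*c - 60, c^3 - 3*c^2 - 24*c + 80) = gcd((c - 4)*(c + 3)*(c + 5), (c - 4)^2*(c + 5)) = c^2 + c - 20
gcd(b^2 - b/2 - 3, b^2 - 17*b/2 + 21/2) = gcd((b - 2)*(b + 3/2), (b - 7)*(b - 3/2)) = 1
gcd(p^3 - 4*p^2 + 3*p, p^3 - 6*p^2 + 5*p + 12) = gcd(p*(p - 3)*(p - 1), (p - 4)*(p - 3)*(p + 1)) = p - 3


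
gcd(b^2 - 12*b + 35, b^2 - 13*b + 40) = b - 5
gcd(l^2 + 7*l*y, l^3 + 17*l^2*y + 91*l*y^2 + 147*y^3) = l + 7*y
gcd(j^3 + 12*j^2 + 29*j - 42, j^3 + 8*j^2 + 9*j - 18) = j^2 + 5*j - 6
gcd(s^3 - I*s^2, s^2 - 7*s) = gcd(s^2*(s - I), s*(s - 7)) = s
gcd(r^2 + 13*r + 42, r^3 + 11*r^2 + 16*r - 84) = r^2 + 13*r + 42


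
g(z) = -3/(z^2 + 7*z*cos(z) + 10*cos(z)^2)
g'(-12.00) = 0.01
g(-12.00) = -0.04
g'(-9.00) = -0.00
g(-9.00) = -0.02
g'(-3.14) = -0.02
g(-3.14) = -0.07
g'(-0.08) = 0.28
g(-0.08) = -0.32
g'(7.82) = -0.03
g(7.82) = -0.05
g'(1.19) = -0.83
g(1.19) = -0.51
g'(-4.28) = 0.07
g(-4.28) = -0.09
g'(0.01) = 0.20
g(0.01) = -0.30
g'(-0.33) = 0.72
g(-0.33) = -0.44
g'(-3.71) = 0.02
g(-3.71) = -0.07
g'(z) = -3*(7*z*sin(z) - 2*z + 20*sin(z)*cos(z) - 7*cos(z))/(z^2 + 7*z*cos(z) + 10*cos(z)^2)^2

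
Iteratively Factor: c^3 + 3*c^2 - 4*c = (c + 4)*(c^2 - c) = c*(c + 4)*(c - 1)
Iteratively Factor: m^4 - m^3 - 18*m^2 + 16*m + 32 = (m - 2)*(m^3 + m^2 - 16*m - 16) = (m - 4)*(m - 2)*(m^2 + 5*m + 4) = (m - 4)*(m - 2)*(m + 1)*(m + 4)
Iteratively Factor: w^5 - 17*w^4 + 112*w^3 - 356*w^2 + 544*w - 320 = (w - 2)*(w^4 - 15*w^3 + 82*w^2 - 192*w + 160) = (w - 5)*(w - 2)*(w^3 - 10*w^2 + 32*w - 32) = (w - 5)*(w - 4)*(w - 2)*(w^2 - 6*w + 8) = (w - 5)*(w - 4)*(w - 2)^2*(w - 4)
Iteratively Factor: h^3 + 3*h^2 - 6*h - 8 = (h + 4)*(h^2 - h - 2) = (h - 2)*(h + 4)*(h + 1)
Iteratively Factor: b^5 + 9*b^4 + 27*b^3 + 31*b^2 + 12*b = (b + 4)*(b^4 + 5*b^3 + 7*b^2 + 3*b) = (b + 3)*(b + 4)*(b^3 + 2*b^2 + b) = b*(b + 3)*(b + 4)*(b^2 + 2*b + 1) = b*(b + 1)*(b + 3)*(b + 4)*(b + 1)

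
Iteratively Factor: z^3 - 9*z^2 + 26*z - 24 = (z - 3)*(z^2 - 6*z + 8) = (z - 4)*(z - 3)*(z - 2)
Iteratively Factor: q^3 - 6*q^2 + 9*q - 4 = (q - 1)*(q^2 - 5*q + 4) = (q - 1)^2*(q - 4)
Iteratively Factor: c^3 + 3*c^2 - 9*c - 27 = (c + 3)*(c^2 - 9) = (c - 3)*(c + 3)*(c + 3)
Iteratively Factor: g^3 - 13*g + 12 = (g + 4)*(g^2 - 4*g + 3) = (g - 3)*(g + 4)*(g - 1)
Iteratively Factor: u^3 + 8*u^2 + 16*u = (u + 4)*(u^2 + 4*u) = u*(u + 4)*(u + 4)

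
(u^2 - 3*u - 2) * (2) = 2*u^2 - 6*u - 4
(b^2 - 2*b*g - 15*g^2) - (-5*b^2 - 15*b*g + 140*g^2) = 6*b^2 + 13*b*g - 155*g^2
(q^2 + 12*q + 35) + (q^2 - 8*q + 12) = 2*q^2 + 4*q + 47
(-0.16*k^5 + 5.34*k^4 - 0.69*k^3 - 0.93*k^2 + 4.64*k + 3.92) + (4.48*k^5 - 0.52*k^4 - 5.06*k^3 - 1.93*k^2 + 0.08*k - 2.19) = 4.32*k^5 + 4.82*k^4 - 5.75*k^3 - 2.86*k^2 + 4.72*k + 1.73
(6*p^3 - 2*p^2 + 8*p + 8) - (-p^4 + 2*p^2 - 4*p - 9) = p^4 + 6*p^3 - 4*p^2 + 12*p + 17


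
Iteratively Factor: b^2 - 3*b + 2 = (b - 2)*(b - 1)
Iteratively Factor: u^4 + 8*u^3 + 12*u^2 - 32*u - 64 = (u + 2)*(u^3 + 6*u^2 - 32) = (u - 2)*(u + 2)*(u^2 + 8*u + 16) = (u - 2)*(u + 2)*(u + 4)*(u + 4)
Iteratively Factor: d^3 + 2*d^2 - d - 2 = (d + 1)*(d^2 + d - 2) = (d + 1)*(d + 2)*(d - 1)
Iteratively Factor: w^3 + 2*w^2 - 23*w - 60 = (w - 5)*(w^2 + 7*w + 12) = (w - 5)*(w + 4)*(w + 3)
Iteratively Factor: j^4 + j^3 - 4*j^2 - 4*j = (j - 2)*(j^3 + 3*j^2 + 2*j) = (j - 2)*(j + 2)*(j^2 + j) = (j - 2)*(j + 1)*(j + 2)*(j)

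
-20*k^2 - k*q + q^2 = (-5*k + q)*(4*k + q)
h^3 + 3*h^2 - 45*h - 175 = (h - 7)*(h + 5)^2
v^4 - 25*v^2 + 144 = (v - 4)*(v - 3)*(v + 3)*(v + 4)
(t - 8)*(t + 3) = t^2 - 5*t - 24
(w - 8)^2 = w^2 - 16*w + 64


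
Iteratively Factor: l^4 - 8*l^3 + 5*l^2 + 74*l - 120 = (l - 2)*(l^3 - 6*l^2 - 7*l + 60) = (l - 5)*(l - 2)*(l^2 - l - 12) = (l - 5)*(l - 2)*(l + 3)*(l - 4)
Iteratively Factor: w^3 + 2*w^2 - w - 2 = (w + 1)*(w^2 + w - 2) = (w - 1)*(w + 1)*(w + 2)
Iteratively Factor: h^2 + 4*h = (h + 4)*(h)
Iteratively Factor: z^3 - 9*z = (z - 3)*(z^2 + 3*z) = (z - 3)*(z + 3)*(z)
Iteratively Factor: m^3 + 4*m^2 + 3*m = (m + 1)*(m^2 + 3*m) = m*(m + 1)*(m + 3)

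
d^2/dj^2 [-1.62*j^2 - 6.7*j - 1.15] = -3.24000000000000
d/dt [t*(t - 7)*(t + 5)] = 3*t^2 - 4*t - 35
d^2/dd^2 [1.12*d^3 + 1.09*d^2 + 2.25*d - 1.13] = 6.72*d + 2.18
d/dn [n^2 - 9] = 2*n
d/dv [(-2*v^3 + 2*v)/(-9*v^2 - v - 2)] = 2*(9*v^4 + 2*v^3 + 15*v^2 - 2)/(81*v^4 + 18*v^3 + 37*v^2 + 4*v + 4)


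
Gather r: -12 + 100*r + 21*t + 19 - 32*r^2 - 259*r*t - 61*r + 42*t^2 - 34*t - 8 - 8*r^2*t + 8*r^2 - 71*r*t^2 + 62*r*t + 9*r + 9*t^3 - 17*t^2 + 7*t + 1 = r^2*(-8*t - 24) + r*(-71*t^2 - 197*t + 48) + 9*t^3 + 25*t^2 - 6*t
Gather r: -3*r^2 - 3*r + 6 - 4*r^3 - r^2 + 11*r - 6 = -4*r^3 - 4*r^2 + 8*r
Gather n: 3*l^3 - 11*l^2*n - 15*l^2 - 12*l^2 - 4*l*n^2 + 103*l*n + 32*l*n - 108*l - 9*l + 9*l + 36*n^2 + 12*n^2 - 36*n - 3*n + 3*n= 3*l^3 - 27*l^2 - 108*l + n^2*(48 - 4*l) + n*(-11*l^2 + 135*l - 36)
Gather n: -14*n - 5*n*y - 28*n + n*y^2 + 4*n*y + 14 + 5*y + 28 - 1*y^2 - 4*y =n*(y^2 - y - 42) - y^2 + y + 42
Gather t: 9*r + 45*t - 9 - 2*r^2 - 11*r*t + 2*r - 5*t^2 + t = -2*r^2 + 11*r - 5*t^2 + t*(46 - 11*r) - 9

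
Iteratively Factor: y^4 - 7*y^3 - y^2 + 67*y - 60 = (y + 3)*(y^3 - 10*y^2 + 29*y - 20) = (y - 4)*(y + 3)*(y^2 - 6*y + 5) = (y - 4)*(y - 1)*(y + 3)*(y - 5)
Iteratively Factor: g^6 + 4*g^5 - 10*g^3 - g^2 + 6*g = (g + 2)*(g^5 + 2*g^4 - 4*g^3 - 2*g^2 + 3*g) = (g + 2)*(g + 3)*(g^4 - g^3 - g^2 + g) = g*(g + 2)*(g + 3)*(g^3 - g^2 - g + 1) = g*(g - 1)*(g + 2)*(g + 3)*(g^2 - 1) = g*(g - 1)*(g + 1)*(g + 2)*(g + 3)*(g - 1)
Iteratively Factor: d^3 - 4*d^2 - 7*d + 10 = (d - 1)*(d^2 - 3*d - 10) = (d - 5)*(d - 1)*(d + 2)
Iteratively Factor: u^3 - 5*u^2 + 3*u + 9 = (u - 3)*(u^2 - 2*u - 3) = (u - 3)^2*(u + 1)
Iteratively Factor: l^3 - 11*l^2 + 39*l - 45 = (l - 3)*(l^2 - 8*l + 15) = (l - 5)*(l - 3)*(l - 3)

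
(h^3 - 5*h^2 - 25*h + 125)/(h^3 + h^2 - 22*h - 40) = (h^2 - 25)/(h^2 + 6*h + 8)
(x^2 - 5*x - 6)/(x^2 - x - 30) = (x + 1)/(x + 5)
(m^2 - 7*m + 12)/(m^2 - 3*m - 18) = (-m^2 + 7*m - 12)/(-m^2 + 3*m + 18)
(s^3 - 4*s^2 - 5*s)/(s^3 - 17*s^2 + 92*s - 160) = s*(s + 1)/(s^2 - 12*s + 32)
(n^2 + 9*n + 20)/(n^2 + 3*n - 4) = (n + 5)/(n - 1)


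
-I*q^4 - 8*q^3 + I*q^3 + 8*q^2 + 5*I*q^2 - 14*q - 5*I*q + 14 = (q - 7*I)*(q - 2*I)*(q + I)*(-I*q + I)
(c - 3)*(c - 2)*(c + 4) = c^3 - c^2 - 14*c + 24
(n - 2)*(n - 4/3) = n^2 - 10*n/3 + 8/3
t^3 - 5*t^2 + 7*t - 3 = (t - 3)*(t - 1)^2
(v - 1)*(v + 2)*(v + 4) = v^3 + 5*v^2 + 2*v - 8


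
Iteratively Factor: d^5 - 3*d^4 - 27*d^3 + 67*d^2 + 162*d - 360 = (d - 5)*(d^4 + 2*d^3 - 17*d^2 - 18*d + 72) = (d - 5)*(d + 3)*(d^3 - d^2 - 14*d + 24) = (d - 5)*(d - 2)*(d + 3)*(d^2 + d - 12) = (d - 5)*(d - 3)*(d - 2)*(d + 3)*(d + 4)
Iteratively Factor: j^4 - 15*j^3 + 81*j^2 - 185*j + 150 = (j - 2)*(j^3 - 13*j^2 + 55*j - 75) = (j - 5)*(j - 2)*(j^2 - 8*j + 15) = (j - 5)^2*(j - 2)*(j - 3)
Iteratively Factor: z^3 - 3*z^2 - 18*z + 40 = (z - 5)*(z^2 + 2*z - 8) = (z - 5)*(z - 2)*(z + 4)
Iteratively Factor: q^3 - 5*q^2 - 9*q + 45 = (q - 3)*(q^2 - 2*q - 15) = (q - 5)*(q - 3)*(q + 3)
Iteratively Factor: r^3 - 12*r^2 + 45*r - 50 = (r - 2)*(r^2 - 10*r + 25) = (r - 5)*(r - 2)*(r - 5)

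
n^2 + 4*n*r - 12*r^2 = (n - 2*r)*(n + 6*r)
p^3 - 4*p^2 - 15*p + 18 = (p - 6)*(p - 1)*(p + 3)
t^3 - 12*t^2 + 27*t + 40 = (t - 8)*(t - 5)*(t + 1)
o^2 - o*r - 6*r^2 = (o - 3*r)*(o + 2*r)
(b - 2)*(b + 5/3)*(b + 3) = b^3 + 8*b^2/3 - 13*b/3 - 10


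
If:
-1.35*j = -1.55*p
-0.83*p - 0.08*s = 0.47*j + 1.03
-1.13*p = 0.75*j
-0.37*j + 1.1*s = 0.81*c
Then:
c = -17.48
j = 0.00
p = 0.00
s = -12.88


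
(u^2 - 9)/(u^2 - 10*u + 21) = (u + 3)/(u - 7)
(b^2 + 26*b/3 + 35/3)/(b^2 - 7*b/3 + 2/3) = (3*b^2 + 26*b + 35)/(3*b^2 - 7*b + 2)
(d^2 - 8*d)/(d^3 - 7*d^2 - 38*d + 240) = d/(d^2 + d - 30)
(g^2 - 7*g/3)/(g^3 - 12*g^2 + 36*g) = (g - 7/3)/(g^2 - 12*g + 36)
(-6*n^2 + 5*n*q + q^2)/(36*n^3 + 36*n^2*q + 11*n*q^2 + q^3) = (-n + q)/(6*n^2 + 5*n*q + q^2)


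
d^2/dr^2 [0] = 0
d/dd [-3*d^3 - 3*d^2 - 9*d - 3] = -9*d^2 - 6*d - 9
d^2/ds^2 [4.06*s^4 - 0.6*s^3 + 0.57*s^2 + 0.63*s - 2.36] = 48.72*s^2 - 3.6*s + 1.14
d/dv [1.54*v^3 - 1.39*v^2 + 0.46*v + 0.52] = 4.62*v^2 - 2.78*v + 0.46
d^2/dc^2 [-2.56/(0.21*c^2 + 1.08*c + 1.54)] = (0.225792*c^2 + 1.161216*c - 2.56*(0.42*c + 1.08)*(0.84*c + 2.16) + 1.655808)/(0.21*c^2 + 1.08*c + 1.54)^3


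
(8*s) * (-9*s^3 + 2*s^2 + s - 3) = -72*s^4 + 16*s^3 + 8*s^2 - 24*s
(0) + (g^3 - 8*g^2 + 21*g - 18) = g^3 - 8*g^2 + 21*g - 18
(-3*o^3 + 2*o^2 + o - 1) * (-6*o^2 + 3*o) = 18*o^5 - 21*o^4 + 9*o^2 - 3*o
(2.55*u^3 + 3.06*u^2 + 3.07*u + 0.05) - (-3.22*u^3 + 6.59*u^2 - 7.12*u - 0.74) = 5.77*u^3 - 3.53*u^2 + 10.19*u + 0.79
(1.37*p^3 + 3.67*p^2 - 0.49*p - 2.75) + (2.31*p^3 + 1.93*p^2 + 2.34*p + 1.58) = 3.68*p^3 + 5.6*p^2 + 1.85*p - 1.17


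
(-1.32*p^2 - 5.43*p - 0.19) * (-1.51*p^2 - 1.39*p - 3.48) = 1.9932*p^4 + 10.0341*p^3 + 12.4282*p^2 + 19.1605*p + 0.6612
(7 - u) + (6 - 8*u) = 13 - 9*u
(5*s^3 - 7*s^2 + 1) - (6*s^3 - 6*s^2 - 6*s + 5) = -s^3 - s^2 + 6*s - 4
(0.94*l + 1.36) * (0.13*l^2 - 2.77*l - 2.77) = 0.1222*l^3 - 2.427*l^2 - 6.371*l - 3.7672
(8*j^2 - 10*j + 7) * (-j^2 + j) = -8*j^4 + 18*j^3 - 17*j^2 + 7*j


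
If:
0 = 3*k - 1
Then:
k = 1/3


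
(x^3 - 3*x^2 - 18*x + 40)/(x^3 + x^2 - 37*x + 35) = (x^2 + 2*x - 8)/(x^2 + 6*x - 7)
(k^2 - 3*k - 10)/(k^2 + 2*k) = (k - 5)/k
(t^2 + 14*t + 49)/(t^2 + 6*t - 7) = (t + 7)/(t - 1)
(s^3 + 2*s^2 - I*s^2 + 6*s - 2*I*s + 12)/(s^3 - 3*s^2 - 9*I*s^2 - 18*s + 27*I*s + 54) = (s^2 + s*(2 + 2*I) + 4*I)/(s^2 + s*(-3 - 6*I) + 18*I)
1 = 1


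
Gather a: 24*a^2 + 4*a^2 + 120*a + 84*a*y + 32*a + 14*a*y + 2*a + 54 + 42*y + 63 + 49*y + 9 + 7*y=28*a^2 + a*(98*y + 154) + 98*y + 126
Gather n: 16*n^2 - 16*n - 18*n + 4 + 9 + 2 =16*n^2 - 34*n + 15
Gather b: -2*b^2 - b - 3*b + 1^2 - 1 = -2*b^2 - 4*b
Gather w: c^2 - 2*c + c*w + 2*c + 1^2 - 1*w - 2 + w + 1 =c^2 + c*w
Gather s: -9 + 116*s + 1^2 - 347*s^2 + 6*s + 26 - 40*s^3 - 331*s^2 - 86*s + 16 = -40*s^3 - 678*s^2 + 36*s + 34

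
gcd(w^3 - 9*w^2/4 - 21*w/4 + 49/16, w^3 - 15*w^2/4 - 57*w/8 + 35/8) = w^2 + 5*w/4 - 7/8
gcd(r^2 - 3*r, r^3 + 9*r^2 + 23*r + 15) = 1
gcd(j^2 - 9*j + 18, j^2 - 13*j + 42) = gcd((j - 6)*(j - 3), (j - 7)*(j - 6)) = j - 6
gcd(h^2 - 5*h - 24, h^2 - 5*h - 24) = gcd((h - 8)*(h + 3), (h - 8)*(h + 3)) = h^2 - 5*h - 24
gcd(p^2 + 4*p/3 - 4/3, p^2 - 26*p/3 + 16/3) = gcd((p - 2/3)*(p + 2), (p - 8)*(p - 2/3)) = p - 2/3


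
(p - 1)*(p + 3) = p^2 + 2*p - 3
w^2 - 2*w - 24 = (w - 6)*(w + 4)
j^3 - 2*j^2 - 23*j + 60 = (j - 4)*(j - 3)*(j + 5)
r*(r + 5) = r^2 + 5*r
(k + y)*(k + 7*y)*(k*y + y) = k^3*y + 8*k^2*y^2 + k^2*y + 7*k*y^3 + 8*k*y^2 + 7*y^3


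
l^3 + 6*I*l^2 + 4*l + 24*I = (l - 2*I)*(l + 2*I)*(l + 6*I)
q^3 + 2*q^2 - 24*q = q*(q - 4)*(q + 6)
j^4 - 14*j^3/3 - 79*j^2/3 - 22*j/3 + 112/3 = (j - 8)*(j - 1)*(j + 2)*(j + 7/3)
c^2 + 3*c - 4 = (c - 1)*(c + 4)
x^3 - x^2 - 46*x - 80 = (x - 8)*(x + 2)*(x + 5)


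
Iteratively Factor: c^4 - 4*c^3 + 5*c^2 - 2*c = (c - 1)*(c^3 - 3*c^2 + 2*c) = c*(c - 1)*(c^2 - 3*c + 2) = c*(c - 2)*(c - 1)*(c - 1)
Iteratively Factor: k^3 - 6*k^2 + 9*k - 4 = (k - 1)*(k^2 - 5*k + 4) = (k - 1)^2*(k - 4)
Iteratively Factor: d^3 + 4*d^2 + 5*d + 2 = (d + 1)*(d^2 + 3*d + 2) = (d + 1)^2*(d + 2)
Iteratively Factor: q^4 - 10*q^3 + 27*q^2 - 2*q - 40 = (q - 5)*(q^3 - 5*q^2 + 2*q + 8) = (q - 5)*(q - 2)*(q^2 - 3*q - 4) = (q - 5)*(q - 4)*(q - 2)*(q + 1)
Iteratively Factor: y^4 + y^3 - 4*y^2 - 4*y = (y)*(y^3 + y^2 - 4*y - 4) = y*(y + 1)*(y^2 - 4) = y*(y + 1)*(y + 2)*(y - 2)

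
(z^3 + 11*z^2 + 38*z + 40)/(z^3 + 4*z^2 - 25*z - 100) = (z + 2)/(z - 5)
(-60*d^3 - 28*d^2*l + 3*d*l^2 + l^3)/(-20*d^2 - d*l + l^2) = (12*d^2 + 8*d*l + l^2)/(4*d + l)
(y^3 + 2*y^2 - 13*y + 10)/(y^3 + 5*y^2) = 1 - 3/y + 2/y^2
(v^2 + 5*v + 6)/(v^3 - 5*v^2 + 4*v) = (v^2 + 5*v + 6)/(v*(v^2 - 5*v + 4))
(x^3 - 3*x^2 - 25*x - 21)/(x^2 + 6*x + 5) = (x^2 - 4*x - 21)/(x + 5)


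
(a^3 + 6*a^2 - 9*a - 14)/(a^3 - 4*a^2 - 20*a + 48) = (a^2 + 8*a + 7)/(a^2 - 2*a - 24)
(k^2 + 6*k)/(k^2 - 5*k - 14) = k*(k + 6)/(k^2 - 5*k - 14)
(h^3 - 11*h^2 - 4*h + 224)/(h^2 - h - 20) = (h^2 - 15*h + 56)/(h - 5)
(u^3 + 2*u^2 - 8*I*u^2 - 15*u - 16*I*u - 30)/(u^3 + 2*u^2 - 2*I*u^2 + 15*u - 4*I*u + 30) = (u - 3*I)/(u + 3*I)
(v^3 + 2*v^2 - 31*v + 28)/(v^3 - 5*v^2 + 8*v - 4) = (v^2 + 3*v - 28)/(v^2 - 4*v + 4)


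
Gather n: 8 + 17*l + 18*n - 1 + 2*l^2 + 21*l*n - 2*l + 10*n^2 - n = 2*l^2 + 15*l + 10*n^2 + n*(21*l + 17) + 7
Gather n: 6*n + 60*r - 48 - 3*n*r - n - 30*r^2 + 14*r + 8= n*(5 - 3*r) - 30*r^2 + 74*r - 40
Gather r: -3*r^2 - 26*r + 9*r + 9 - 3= -3*r^2 - 17*r + 6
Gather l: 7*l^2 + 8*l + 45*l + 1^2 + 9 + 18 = 7*l^2 + 53*l + 28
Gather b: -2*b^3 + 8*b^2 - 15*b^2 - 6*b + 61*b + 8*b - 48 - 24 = -2*b^3 - 7*b^2 + 63*b - 72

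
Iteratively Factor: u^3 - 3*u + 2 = (u - 1)*(u^2 + u - 2) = (u - 1)*(u + 2)*(u - 1)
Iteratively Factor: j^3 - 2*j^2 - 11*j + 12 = (j + 3)*(j^2 - 5*j + 4) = (j - 1)*(j + 3)*(j - 4)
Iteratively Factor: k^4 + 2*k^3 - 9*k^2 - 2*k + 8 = (k - 1)*(k^3 + 3*k^2 - 6*k - 8) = (k - 1)*(k + 1)*(k^2 + 2*k - 8) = (k - 1)*(k + 1)*(k + 4)*(k - 2)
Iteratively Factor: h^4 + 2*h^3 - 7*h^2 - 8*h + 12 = (h - 2)*(h^3 + 4*h^2 + h - 6) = (h - 2)*(h + 3)*(h^2 + h - 2) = (h - 2)*(h - 1)*(h + 3)*(h + 2)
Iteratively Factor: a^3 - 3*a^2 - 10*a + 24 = (a - 4)*(a^2 + a - 6) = (a - 4)*(a + 3)*(a - 2)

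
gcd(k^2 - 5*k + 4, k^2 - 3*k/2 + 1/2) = k - 1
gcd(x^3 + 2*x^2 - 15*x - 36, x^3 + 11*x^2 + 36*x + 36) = x + 3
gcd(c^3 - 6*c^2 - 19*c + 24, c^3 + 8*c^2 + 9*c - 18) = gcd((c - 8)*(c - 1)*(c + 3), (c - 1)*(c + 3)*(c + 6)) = c^2 + 2*c - 3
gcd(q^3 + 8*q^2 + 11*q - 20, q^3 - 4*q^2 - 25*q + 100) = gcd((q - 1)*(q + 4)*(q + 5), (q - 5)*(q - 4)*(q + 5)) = q + 5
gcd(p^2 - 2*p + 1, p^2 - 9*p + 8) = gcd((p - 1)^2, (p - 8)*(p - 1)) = p - 1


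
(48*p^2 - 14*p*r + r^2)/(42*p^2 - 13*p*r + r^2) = (8*p - r)/(7*p - r)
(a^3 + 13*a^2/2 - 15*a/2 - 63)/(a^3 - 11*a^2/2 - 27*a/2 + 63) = (a + 6)/(a - 6)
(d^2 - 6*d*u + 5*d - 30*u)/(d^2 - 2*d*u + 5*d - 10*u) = (-d + 6*u)/(-d + 2*u)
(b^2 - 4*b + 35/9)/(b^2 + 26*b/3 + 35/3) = (9*b^2 - 36*b + 35)/(3*(3*b^2 + 26*b + 35))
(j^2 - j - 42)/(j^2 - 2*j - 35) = (j + 6)/(j + 5)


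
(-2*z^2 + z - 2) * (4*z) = -8*z^3 + 4*z^2 - 8*z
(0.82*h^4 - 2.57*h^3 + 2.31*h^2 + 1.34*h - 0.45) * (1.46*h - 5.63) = 1.1972*h^5 - 8.3688*h^4 + 17.8417*h^3 - 11.0489*h^2 - 8.2012*h + 2.5335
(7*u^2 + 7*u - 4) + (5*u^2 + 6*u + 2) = 12*u^2 + 13*u - 2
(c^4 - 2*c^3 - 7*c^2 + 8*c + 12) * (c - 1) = c^5 - 3*c^4 - 5*c^3 + 15*c^2 + 4*c - 12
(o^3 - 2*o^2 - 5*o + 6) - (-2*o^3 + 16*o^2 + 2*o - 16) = 3*o^3 - 18*o^2 - 7*o + 22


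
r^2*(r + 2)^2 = r^4 + 4*r^3 + 4*r^2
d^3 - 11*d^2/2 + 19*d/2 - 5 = (d - 5/2)*(d - 2)*(d - 1)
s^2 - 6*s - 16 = (s - 8)*(s + 2)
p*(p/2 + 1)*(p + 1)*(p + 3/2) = p^4/2 + 9*p^3/4 + 13*p^2/4 + 3*p/2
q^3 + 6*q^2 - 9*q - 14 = (q - 2)*(q + 1)*(q + 7)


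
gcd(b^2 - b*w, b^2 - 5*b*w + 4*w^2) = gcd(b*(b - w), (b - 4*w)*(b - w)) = -b + w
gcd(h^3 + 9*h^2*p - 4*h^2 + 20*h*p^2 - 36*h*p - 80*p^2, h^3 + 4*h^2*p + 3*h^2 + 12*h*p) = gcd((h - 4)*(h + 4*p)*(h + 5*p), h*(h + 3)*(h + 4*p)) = h + 4*p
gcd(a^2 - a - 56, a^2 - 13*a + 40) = a - 8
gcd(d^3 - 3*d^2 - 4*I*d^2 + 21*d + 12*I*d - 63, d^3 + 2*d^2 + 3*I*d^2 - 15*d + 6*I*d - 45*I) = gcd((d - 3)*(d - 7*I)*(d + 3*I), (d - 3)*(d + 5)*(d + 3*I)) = d^2 + d*(-3 + 3*I) - 9*I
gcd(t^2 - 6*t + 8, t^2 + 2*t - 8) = t - 2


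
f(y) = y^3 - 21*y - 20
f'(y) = 3*y^2 - 21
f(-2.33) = 16.28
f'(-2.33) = -4.71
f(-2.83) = 16.76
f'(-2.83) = 3.03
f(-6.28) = -135.79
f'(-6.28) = 97.32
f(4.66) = -16.67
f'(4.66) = 44.15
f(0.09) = -21.89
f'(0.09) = -20.98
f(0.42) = -28.75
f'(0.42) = -20.47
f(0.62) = -32.78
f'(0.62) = -19.85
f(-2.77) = 16.92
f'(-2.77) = 2.02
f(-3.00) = 16.00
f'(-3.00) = 6.00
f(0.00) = -20.00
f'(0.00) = -21.00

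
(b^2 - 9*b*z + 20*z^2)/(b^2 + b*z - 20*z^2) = (b - 5*z)/(b + 5*z)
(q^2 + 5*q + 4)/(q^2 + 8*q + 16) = (q + 1)/(q + 4)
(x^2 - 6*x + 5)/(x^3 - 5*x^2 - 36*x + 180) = (x - 1)/(x^2 - 36)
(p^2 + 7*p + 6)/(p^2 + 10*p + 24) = (p + 1)/(p + 4)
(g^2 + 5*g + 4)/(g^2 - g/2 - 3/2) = 2*(g + 4)/(2*g - 3)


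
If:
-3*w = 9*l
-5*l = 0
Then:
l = 0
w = 0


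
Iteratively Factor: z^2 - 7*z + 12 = (z - 4)*(z - 3)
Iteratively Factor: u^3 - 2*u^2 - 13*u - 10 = (u - 5)*(u^2 + 3*u + 2) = (u - 5)*(u + 1)*(u + 2)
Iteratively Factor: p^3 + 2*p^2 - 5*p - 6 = (p - 2)*(p^2 + 4*p + 3) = (p - 2)*(p + 1)*(p + 3)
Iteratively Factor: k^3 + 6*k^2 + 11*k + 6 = (k + 1)*(k^2 + 5*k + 6) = (k + 1)*(k + 2)*(k + 3)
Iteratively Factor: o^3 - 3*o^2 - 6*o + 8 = (o - 4)*(o^2 + o - 2) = (o - 4)*(o - 1)*(o + 2)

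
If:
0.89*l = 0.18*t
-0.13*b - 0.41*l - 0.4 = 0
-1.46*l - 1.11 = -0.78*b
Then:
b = -0.25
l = -0.90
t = -4.43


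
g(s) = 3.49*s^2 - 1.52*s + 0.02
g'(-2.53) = -19.18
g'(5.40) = 36.17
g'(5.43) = 36.38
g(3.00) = 26.87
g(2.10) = 12.22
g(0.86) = 1.29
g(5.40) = 93.58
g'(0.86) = 4.48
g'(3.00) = 19.42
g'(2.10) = 13.14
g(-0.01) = 0.04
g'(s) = 6.98*s - 1.52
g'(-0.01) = -1.59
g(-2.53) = 26.20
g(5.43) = 94.67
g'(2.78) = 17.88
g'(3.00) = 19.42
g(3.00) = 26.87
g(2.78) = 22.77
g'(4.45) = 29.54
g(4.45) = 62.37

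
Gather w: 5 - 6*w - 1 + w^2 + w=w^2 - 5*w + 4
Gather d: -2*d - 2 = -2*d - 2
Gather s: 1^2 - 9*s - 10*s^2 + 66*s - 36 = -10*s^2 + 57*s - 35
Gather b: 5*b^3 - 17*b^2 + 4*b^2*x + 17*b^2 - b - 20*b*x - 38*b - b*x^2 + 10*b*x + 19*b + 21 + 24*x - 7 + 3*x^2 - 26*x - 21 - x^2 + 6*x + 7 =5*b^3 + 4*b^2*x + b*(-x^2 - 10*x - 20) + 2*x^2 + 4*x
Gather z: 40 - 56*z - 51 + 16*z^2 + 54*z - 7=16*z^2 - 2*z - 18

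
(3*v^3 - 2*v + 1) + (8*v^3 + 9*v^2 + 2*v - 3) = 11*v^3 + 9*v^2 - 2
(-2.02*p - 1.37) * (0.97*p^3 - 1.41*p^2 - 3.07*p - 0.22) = -1.9594*p^4 + 1.5193*p^3 + 8.1331*p^2 + 4.6503*p + 0.3014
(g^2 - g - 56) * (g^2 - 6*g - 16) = g^4 - 7*g^3 - 66*g^2 + 352*g + 896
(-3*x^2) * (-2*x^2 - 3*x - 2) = 6*x^4 + 9*x^3 + 6*x^2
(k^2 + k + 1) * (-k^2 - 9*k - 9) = -k^4 - 10*k^3 - 19*k^2 - 18*k - 9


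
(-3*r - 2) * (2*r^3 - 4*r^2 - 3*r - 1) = -6*r^4 + 8*r^3 + 17*r^2 + 9*r + 2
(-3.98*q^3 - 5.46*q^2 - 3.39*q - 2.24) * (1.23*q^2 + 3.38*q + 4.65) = -4.8954*q^5 - 20.1682*q^4 - 41.1315*q^3 - 39.6024*q^2 - 23.3347*q - 10.416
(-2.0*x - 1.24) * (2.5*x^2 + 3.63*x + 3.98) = -5.0*x^3 - 10.36*x^2 - 12.4612*x - 4.9352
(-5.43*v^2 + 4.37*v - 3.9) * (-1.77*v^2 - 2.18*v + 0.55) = 9.6111*v^4 + 4.1025*v^3 - 5.6101*v^2 + 10.9055*v - 2.145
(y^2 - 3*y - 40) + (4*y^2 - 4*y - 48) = 5*y^2 - 7*y - 88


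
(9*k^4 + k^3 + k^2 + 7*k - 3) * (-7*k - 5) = -63*k^5 - 52*k^4 - 12*k^3 - 54*k^2 - 14*k + 15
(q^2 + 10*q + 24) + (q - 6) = q^2 + 11*q + 18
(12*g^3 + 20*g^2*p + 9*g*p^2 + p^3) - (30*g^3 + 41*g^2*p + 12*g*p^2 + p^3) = -18*g^3 - 21*g^2*p - 3*g*p^2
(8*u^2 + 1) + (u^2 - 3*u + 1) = 9*u^2 - 3*u + 2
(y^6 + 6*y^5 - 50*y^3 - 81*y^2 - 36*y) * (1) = y^6 + 6*y^5 - 50*y^3 - 81*y^2 - 36*y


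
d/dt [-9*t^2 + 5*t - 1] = 5 - 18*t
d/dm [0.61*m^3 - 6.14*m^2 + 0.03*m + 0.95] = 1.83*m^2 - 12.28*m + 0.03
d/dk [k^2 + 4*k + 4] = 2*k + 4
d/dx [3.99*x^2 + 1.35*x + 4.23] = 7.98*x + 1.35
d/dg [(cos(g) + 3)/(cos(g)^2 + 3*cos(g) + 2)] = (cos(g)^2 + 6*cos(g) + 7)*sin(g)/(cos(g)^2 + 3*cos(g) + 2)^2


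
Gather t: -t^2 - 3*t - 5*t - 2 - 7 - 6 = -t^2 - 8*t - 15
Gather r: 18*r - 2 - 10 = 18*r - 12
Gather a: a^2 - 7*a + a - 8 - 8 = a^2 - 6*a - 16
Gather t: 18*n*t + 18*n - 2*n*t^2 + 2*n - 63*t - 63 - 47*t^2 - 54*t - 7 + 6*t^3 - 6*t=20*n + 6*t^3 + t^2*(-2*n - 47) + t*(18*n - 123) - 70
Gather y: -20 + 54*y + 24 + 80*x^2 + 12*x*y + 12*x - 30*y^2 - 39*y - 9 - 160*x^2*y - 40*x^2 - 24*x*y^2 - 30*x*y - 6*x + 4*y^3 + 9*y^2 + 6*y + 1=40*x^2 + 6*x + 4*y^3 + y^2*(-24*x - 21) + y*(-160*x^2 - 18*x + 21) - 4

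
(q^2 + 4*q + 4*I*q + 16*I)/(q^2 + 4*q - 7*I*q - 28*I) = (q + 4*I)/(q - 7*I)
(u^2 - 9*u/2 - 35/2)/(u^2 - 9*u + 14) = (u + 5/2)/(u - 2)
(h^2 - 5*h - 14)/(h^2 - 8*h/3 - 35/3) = 3*(-h^2 + 5*h + 14)/(-3*h^2 + 8*h + 35)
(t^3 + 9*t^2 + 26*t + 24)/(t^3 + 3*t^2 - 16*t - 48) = (t + 2)/(t - 4)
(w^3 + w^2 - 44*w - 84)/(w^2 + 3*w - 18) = (w^2 - 5*w - 14)/(w - 3)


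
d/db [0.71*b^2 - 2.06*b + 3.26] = 1.42*b - 2.06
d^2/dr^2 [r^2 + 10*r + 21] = 2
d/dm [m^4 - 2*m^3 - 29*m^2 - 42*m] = 4*m^3 - 6*m^2 - 58*m - 42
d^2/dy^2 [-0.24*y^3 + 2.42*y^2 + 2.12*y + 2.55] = 4.84 - 1.44*y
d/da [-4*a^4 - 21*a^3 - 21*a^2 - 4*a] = -16*a^3 - 63*a^2 - 42*a - 4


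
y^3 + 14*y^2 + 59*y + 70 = (y + 2)*(y + 5)*(y + 7)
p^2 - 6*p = p*(p - 6)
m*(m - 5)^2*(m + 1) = m^4 - 9*m^3 + 15*m^2 + 25*m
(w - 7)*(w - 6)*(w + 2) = w^3 - 11*w^2 + 16*w + 84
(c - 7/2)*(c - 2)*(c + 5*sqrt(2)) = c^3 - 11*c^2/2 + 5*sqrt(2)*c^2 - 55*sqrt(2)*c/2 + 7*c + 35*sqrt(2)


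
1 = 1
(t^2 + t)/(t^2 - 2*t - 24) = t*(t + 1)/(t^2 - 2*t - 24)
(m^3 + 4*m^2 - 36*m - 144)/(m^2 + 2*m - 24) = (m^2 - 2*m - 24)/(m - 4)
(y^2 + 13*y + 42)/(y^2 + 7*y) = (y + 6)/y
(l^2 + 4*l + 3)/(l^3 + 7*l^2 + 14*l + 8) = (l + 3)/(l^2 + 6*l + 8)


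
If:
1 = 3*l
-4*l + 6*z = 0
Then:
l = 1/3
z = 2/9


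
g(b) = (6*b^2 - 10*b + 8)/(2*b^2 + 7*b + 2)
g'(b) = (-4*b - 7)*(6*b^2 - 10*b + 8)/(2*b^2 + 7*b + 2)^2 + (12*b - 10)/(2*b^2 + 7*b + 2)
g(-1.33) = -8.46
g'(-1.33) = 3.11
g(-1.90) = -11.93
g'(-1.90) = 9.79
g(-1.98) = -12.77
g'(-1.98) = 11.32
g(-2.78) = -41.02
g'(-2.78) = 106.01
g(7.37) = 1.60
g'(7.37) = 0.12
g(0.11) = 2.50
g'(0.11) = -9.75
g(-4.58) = 15.11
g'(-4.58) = 8.92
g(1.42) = 0.37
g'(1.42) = 0.15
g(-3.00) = -92.00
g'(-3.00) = 506.00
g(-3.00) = -92.00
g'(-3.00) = 506.00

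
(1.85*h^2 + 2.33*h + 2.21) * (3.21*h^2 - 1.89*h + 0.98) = 5.9385*h^4 + 3.9828*h^3 + 4.5034*h^2 - 1.8935*h + 2.1658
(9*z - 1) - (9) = 9*z - 10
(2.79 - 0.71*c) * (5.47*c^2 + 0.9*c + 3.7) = -3.8837*c^3 + 14.6223*c^2 - 0.116*c + 10.323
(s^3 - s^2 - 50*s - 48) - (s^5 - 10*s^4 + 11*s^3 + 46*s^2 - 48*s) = -s^5 + 10*s^4 - 10*s^3 - 47*s^2 - 2*s - 48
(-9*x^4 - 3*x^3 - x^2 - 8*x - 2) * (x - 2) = -9*x^5 + 15*x^4 + 5*x^3 - 6*x^2 + 14*x + 4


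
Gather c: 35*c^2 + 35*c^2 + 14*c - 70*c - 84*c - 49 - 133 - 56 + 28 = 70*c^2 - 140*c - 210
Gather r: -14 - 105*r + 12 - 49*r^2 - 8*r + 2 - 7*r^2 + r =-56*r^2 - 112*r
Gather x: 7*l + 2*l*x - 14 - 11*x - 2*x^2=7*l - 2*x^2 + x*(2*l - 11) - 14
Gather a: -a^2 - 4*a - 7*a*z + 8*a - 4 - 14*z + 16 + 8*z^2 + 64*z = -a^2 + a*(4 - 7*z) + 8*z^2 + 50*z + 12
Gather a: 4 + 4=8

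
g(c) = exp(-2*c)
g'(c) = -2*exp(-2*c)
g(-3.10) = 492.75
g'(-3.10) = -985.50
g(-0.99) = 7.24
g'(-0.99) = -14.49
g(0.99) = 0.14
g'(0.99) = -0.28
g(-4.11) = 3714.50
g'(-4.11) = -7429.00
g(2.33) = 0.01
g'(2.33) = -0.02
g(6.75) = 0.00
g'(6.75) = -0.00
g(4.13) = 0.00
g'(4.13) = -0.00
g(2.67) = 0.00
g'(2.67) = -0.01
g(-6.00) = 162754.79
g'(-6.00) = -325509.58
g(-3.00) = 403.43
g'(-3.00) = -806.86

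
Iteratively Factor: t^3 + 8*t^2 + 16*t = (t + 4)*(t^2 + 4*t) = (t + 4)^2*(t)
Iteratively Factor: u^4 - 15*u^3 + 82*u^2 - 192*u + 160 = (u - 4)*(u^3 - 11*u^2 + 38*u - 40) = (u - 4)^2*(u^2 - 7*u + 10) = (u - 5)*(u - 4)^2*(u - 2)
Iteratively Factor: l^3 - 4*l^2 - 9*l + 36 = (l + 3)*(l^2 - 7*l + 12) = (l - 3)*(l + 3)*(l - 4)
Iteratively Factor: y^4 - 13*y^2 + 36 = (y - 2)*(y^3 + 2*y^2 - 9*y - 18) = (y - 3)*(y - 2)*(y^2 + 5*y + 6) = (y - 3)*(y - 2)*(y + 3)*(y + 2)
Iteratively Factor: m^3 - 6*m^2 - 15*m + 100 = (m - 5)*(m^2 - m - 20) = (m - 5)*(m + 4)*(m - 5)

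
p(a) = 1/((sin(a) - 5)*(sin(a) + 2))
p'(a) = -cos(a)/((sin(a) - 5)*(sin(a) + 2)^2) - cos(a)/((sin(a) - 5)^2*(sin(a) + 2))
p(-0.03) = -0.10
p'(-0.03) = 0.03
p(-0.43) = -0.12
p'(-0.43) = 0.05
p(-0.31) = -0.11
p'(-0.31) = 0.04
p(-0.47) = -0.12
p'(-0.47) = 0.05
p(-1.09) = -0.15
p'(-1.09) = 0.05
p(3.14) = -0.10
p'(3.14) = -0.03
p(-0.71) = -0.13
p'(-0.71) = 0.06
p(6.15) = -0.10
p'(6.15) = 0.04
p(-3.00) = -0.10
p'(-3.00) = -0.04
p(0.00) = -0.10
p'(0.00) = 0.03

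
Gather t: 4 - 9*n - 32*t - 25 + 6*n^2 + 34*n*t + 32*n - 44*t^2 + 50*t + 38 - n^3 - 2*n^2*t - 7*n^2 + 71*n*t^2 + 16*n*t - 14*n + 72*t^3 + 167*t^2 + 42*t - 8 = -n^3 - n^2 + 9*n + 72*t^3 + t^2*(71*n + 123) + t*(-2*n^2 + 50*n + 60) + 9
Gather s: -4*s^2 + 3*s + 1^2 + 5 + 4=-4*s^2 + 3*s + 10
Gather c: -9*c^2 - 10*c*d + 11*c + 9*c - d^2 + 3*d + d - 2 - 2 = -9*c^2 + c*(20 - 10*d) - d^2 + 4*d - 4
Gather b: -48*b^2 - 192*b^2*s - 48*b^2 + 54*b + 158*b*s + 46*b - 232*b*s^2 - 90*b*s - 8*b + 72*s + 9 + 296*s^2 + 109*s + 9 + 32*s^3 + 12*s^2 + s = b^2*(-192*s - 96) + b*(-232*s^2 + 68*s + 92) + 32*s^3 + 308*s^2 + 182*s + 18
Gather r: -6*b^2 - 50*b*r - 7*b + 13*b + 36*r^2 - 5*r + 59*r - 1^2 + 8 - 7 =-6*b^2 + 6*b + 36*r^2 + r*(54 - 50*b)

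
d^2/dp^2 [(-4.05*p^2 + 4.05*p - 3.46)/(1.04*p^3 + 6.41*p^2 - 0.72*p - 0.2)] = (-8.76096*p^6 + 26.28288*p^5 + 98.889648*p^4 - 79.3497339999998*p^3 - 858.487668*p^2 + 122.646072*p - 13.949168)/(1.124864*p^9 + 20.799168*p^8 + 125.858616*p^7 + 233.926913*p^6 - 95.132568*p^5 - 13.785468*p^4 + 5.289792*p^3 + 0.45816*p^2 - 0.0864*p - 0.008)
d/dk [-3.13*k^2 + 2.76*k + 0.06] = 2.76 - 6.26*k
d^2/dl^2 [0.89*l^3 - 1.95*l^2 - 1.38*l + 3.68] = 5.34*l - 3.9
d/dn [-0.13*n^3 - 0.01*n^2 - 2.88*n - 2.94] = -0.39*n^2 - 0.02*n - 2.88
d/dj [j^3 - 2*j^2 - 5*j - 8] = 3*j^2 - 4*j - 5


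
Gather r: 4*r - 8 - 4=4*r - 12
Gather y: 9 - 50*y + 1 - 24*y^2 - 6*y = -24*y^2 - 56*y + 10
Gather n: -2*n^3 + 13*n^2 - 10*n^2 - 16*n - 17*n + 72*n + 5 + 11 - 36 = -2*n^3 + 3*n^2 + 39*n - 20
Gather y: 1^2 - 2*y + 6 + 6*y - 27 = 4*y - 20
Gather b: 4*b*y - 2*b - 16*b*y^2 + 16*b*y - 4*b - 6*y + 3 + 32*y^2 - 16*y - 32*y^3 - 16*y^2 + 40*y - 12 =b*(-16*y^2 + 20*y - 6) - 32*y^3 + 16*y^2 + 18*y - 9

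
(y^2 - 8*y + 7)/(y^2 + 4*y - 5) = (y - 7)/(y + 5)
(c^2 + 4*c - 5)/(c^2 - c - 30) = (c - 1)/(c - 6)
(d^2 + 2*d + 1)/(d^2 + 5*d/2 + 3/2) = 2*(d + 1)/(2*d + 3)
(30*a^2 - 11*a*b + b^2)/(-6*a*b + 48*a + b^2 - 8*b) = (-5*a + b)/(b - 8)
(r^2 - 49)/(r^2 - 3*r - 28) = (r + 7)/(r + 4)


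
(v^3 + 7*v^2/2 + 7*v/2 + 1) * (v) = v^4 + 7*v^3/2 + 7*v^2/2 + v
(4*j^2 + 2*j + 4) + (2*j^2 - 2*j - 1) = 6*j^2 + 3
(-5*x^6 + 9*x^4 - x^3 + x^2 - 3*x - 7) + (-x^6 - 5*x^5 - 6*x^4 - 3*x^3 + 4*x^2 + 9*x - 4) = -6*x^6 - 5*x^5 + 3*x^4 - 4*x^3 + 5*x^2 + 6*x - 11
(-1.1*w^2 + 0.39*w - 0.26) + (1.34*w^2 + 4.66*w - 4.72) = 0.24*w^2 + 5.05*w - 4.98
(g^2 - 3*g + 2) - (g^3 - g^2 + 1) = -g^3 + 2*g^2 - 3*g + 1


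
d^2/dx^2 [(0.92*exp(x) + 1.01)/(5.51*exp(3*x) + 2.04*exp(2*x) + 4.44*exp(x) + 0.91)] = (111.725168*exp(6*x) + 306.996813*exp(5*x) + 38.680524*exp(4*x) - 2.07067599999999*exp(3*x) - 28.380969*exp(2*x) + 8.693712*exp(x) - 3.318952)*exp(x)/(167.284151*exp(9*x) + 185.803812*exp(8*x) + 473.18778*exp(7*x) + 390.816993*exp(6*x) + 442.670904*exp(5*x) + 265.584024*exp(4*x) + 150.671373*exp(3*x) + 58.8861*exp(2*x) + 11.030292*exp(x) + 0.753571)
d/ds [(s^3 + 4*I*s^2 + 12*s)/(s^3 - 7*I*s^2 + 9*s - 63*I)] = (-11*I*s^4 - 6*s^3 - 69*I*s^2 + 504*s - 756*I)/(s^6 - 14*I*s^5 - 31*s^4 - 252*I*s^3 - 801*s^2 - 1134*I*s - 3969)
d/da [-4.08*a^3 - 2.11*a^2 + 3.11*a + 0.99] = -12.24*a^2 - 4.22*a + 3.11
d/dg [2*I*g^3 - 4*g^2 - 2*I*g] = 6*I*g^2 - 8*g - 2*I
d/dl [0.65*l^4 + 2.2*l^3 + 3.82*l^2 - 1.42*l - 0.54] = 2.6*l^3 + 6.6*l^2 + 7.64*l - 1.42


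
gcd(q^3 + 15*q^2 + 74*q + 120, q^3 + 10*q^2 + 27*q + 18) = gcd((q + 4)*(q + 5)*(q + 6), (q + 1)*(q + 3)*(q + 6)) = q + 6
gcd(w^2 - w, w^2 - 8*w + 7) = w - 1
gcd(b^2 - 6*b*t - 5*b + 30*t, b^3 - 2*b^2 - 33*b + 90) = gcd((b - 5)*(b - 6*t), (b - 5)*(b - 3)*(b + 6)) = b - 5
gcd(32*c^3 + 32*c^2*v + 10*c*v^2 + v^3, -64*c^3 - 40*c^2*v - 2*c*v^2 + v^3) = 8*c^2 + 6*c*v + v^2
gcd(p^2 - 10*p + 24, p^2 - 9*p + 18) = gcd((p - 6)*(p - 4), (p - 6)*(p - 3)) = p - 6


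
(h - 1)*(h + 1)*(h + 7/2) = h^3 + 7*h^2/2 - h - 7/2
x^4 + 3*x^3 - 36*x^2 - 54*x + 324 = (x - 3)*(x + 6)*(x - 3*sqrt(2))*(x + 3*sqrt(2))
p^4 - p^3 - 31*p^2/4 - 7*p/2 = p*(p - 7/2)*(p + 1/2)*(p + 2)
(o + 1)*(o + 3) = o^2 + 4*o + 3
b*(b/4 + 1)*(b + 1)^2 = b^4/4 + 3*b^3/2 + 9*b^2/4 + b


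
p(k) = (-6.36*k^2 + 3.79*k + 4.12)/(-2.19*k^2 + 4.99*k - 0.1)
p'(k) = (3.79 - 12.72*k)/(-2.19*k^2 + 4.99*k - 0.1) + (4.38*k - 4.99)*(-6.36*k^2 + 3.79*k + 4.12)/(-2.19*k^2 + 4.99*k - 0.1)^2 = (-23.4363*k^2 + 19.3176*k - 20.9378)/(4.7961*k^4 - 21.8562*k^3 + 25.3381*k^2 - 0.998*k + 0.01)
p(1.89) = -7.58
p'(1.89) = -29.96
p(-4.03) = 2.05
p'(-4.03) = -0.15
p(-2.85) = 1.82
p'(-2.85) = -0.26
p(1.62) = -2.88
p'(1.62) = -10.23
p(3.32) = 6.96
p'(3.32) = -3.65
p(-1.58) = 1.32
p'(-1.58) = -0.61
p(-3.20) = 1.90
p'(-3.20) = -0.22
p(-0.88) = 0.67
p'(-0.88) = -1.47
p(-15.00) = 2.61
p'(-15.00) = -0.02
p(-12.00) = 2.55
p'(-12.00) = -0.03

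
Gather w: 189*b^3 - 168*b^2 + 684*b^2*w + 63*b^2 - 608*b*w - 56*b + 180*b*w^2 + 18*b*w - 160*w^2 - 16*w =189*b^3 - 105*b^2 - 56*b + w^2*(180*b - 160) + w*(684*b^2 - 590*b - 16)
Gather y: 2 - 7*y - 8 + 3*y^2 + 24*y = 3*y^2 + 17*y - 6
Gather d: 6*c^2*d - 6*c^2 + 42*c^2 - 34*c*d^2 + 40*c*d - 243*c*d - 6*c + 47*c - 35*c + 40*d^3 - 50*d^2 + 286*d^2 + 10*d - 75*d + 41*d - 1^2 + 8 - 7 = 36*c^2 + 6*c + 40*d^3 + d^2*(236 - 34*c) + d*(6*c^2 - 203*c - 24)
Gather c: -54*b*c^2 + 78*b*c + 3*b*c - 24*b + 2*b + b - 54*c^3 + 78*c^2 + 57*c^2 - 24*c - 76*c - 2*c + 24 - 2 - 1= -21*b - 54*c^3 + c^2*(135 - 54*b) + c*(81*b - 102) + 21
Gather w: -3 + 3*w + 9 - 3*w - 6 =0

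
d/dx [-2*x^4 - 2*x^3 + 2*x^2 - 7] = 2*x*(-4*x^2 - 3*x + 2)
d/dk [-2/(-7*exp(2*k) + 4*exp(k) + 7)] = (8 - 28*exp(k))*exp(k)/(-7*exp(2*k) + 4*exp(k) + 7)^2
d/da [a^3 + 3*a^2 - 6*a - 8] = 3*a^2 + 6*a - 6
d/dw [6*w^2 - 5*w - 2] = 12*w - 5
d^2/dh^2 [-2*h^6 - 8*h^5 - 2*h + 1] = h^3*(-60*h - 160)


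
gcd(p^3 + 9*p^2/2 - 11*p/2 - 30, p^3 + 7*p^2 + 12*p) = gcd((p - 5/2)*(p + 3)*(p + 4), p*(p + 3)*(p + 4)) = p^2 + 7*p + 12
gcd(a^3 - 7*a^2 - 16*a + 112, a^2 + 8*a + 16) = a + 4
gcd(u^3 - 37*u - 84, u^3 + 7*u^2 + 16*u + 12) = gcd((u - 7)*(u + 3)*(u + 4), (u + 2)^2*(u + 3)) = u + 3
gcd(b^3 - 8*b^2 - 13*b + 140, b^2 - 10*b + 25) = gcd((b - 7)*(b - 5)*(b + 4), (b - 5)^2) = b - 5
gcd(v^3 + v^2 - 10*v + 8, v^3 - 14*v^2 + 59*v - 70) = v - 2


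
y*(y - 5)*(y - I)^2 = y^4 - 5*y^3 - 2*I*y^3 - y^2 + 10*I*y^2 + 5*y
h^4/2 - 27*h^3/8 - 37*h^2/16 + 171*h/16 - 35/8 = (h/2 + 1)*(h - 7)*(h - 5/4)*(h - 1/2)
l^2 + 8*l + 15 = (l + 3)*(l + 5)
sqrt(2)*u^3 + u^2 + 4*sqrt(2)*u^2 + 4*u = u*(u + 4)*(sqrt(2)*u + 1)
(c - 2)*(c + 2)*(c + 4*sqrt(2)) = c^3 + 4*sqrt(2)*c^2 - 4*c - 16*sqrt(2)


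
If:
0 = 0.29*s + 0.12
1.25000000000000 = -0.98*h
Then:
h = -1.28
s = -0.41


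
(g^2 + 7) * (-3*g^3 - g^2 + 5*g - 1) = -3*g^5 - g^4 - 16*g^3 - 8*g^2 + 35*g - 7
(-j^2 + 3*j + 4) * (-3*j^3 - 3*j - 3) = 3*j^5 - 9*j^4 - 9*j^3 - 6*j^2 - 21*j - 12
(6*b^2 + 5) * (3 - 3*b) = -18*b^3 + 18*b^2 - 15*b + 15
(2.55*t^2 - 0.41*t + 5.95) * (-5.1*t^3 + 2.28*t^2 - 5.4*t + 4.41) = -13.005*t^5 + 7.905*t^4 - 45.0498*t^3 + 27.0255*t^2 - 33.9381*t + 26.2395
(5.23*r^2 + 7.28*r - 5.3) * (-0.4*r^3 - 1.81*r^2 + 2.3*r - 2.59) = -2.092*r^5 - 12.3783*r^4 + 0.972200000000001*r^3 + 12.7913*r^2 - 31.0452*r + 13.727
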